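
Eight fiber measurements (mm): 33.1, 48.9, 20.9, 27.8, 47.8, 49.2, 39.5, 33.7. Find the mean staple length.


Formula: Mean = sum of lengths / count
Sum = 33.1 + 48.9 + 20.9 + 27.8 + 47.8 + 49.2 + 39.5 + 33.7
Sum = 300.9 mm
Mean = 300.9 / 8 = 37.61 mm

37.61 mm


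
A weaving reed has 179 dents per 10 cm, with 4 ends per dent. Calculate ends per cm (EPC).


Formula: EPC = (dents per 10 cm * ends per dent) / 10
Step 1: Total ends per 10 cm = 179 * 4 = 716
Step 2: EPC = 716 / 10 = 71.6 ends/cm

71.6 ends/cm


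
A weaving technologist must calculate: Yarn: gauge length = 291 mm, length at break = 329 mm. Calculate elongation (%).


Formula: Elongation (%) = ((L_break - L0) / L0) * 100
Step 1: Extension = 329 - 291 = 38 mm
Step 2: Elongation = (38 / 291) * 100
Step 3: Elongation = 0.130584 * 100 = 13.0584% ≈ 13.1%

13.1%


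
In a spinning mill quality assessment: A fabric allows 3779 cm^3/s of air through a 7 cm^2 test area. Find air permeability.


Formula: Air Permeability = Airflow / Test Area
AP = 3779 cm^3/s / 7 cm^2
AP = 539.9 cm^3/s/cm^2

539.9 cm^3/s/cm^2


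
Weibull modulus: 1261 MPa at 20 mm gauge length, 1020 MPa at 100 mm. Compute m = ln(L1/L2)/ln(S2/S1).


Formula: m = ln(L1/L2) / ln(S2/S1)
Step 1: ln(L1/L2) = ln(20/100) = -1.60944
Step 2: S2/S1 = 1020/1261 = 0.80888
Step 3: ln(S2/S1) = ln(0.80888) = -0.21210
Step 4: m = -1.60944 / -0.21210 = 7.59

7.59 (Weibull m)


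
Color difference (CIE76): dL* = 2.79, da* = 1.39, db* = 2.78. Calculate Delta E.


Formula: Delta E = sqrt(dL*^2 + da*^2 + db*^2)
Step 1: dL*^2 = 2.79^2 = 7.7841
Step 2: da*^2 = 1.39^2 = 1.9321
Step 3: db*^2 = 2.78^2 = 7.7284
Step 4: Sum = 7.7841 + 1.9321 + 7.7284 = 17.4446
Step 5: Delta E = sqrt(17.4446) = 4.18

4.18 Delta E


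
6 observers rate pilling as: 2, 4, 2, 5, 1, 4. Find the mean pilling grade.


Formula: Mean = sum / count
Sum = 2 + 4 + 2 + 5 + 1 + 4 = 18
Mean = 18 / 6 = 3.0

3.0


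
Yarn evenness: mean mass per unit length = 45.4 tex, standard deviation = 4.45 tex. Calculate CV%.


Formula: CV% = (standard deviation / mean) * 100
Step 1: Ratio = 4.45 / 45.4 = 0.098018
Step 2: CV% = 0.098018 * 100 = 9.8018% ≈ 9.8%

9.8%


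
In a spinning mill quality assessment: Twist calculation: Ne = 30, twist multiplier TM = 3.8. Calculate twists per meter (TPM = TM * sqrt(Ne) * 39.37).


Formula: TPM = TM * sqrt(Ne) * 39.37
Step 1: sqrt(Ne) = sqrt(30) = 5.4772
Step 2: TM * sqrt(Ne) = 3.8 * 5.4772 = 20.8134
Step 3: TPM = 20.8134 * 39.37 = 819 twists/m

819 twists/m


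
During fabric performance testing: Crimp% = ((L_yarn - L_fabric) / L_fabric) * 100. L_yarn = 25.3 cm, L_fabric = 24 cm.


Formula: Crimp% = ((L_yarn - L_fabric) / L_fabric) * 100
Step 1: Extension = 25.3 - 24 = 1.3 cm
Step 2: Crimp% = (1.3 / 24) * 100
Step 3: Crimp% = 0.054167 * 100 = 5.4167% ≈ 5.4%

5.4%


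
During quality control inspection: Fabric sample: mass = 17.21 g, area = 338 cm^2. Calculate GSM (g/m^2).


Formula: GSM = mass_g / area_m2
Step 1: Convert area: 338 cm^2 = 338 / 10000 = 0.0338 m^2
Step 2: GSM = 17.21 g / 0.0338 m^2 = 509.2 g/m^2

509.2 g/m^2


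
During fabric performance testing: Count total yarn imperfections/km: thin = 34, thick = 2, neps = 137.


Formula: Total = thin places + thick places + neps
Total = 34 + 2 + 137
Total = 173 imperfections/km

173 imperfections/km


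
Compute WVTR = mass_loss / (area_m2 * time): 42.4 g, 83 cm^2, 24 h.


Formula: WVTR = mass_loss / (area * time)
Step 1: Convert area: 83 cm^2 = 0.0083 m^2
Step 2: WVTR = 42.4 g / (0.0083 m^2 * 24 h)
Step 3: WVTR = 42.4 / 0.1992 = 212.9 g/m^2/h

212.9 g/m^2/h


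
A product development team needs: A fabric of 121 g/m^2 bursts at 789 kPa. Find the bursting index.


Formula: Bursting Index = Bursting Strength / Fabric GSM
BI = 789 kPa / 121 g/m^2
BI = 6.521 kPa/(g/m^2)

6.521 kPa/(g/m^2)


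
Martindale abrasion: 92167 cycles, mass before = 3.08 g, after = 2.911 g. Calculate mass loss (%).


Formula: Mass loss% = ((m_before - m_after) / m_before) * 100
Step 1: Mass loss = 3.08 - 2.911 = 0.169 g
Step 2: Ratio = 0.169 / 3.08 = 0.0548701
Step 3: Mass loss% = 0.0548701 * 100 = 5.48701% ≈ 5.49%

5.49%


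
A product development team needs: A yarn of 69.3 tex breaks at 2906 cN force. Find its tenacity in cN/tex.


Formula: Tenacity = Breaking force / Linear density
Tenacity = 2906 cN / 69.3 tex
Tenacity = 41.93 cN/tex

41.93 cN/tex


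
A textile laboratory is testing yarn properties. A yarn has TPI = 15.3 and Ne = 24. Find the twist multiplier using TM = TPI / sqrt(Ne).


Formula: TM = TPI / sqrt(Ne)
Step 1: sqrt(Ne) = sqrt(24) = 4.899
Step 2: TM = 15.3 / 4.899 = 3.12

3.12 TM


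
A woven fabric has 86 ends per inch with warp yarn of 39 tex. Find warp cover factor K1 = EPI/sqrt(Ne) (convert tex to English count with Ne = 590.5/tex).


Formula: K1 = EPI / sqrt(Ne), with Ne = 590.5 / tex_warp
Step 1: Ne = 590.5 / 39 = 15.141
Step 2: sqrt(Ne) = sqrt(15.141) = 3.8911
Step 3: K1 = 86 / 3.8911 = 22.1

22.1


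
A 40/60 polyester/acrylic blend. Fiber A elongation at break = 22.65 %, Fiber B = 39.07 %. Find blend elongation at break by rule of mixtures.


Formula: Blend property = (fraction_A * property_A) + (fraction_B * property_B)
Step 1: Contribution A = 40/100 * 22.65 % = 9.06 %
Step 2: Contribution B = 60/100 * 39.07 % = 23.442 %
Step 3: Blend elongation at break = 9.06 + 23.442 = 32.502 %

32.502 %


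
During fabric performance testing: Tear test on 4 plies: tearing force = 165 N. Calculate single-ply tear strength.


Formula: Per-ply strength = Total force / Number of plies
Per-ply = 165 N / 4
Per-ply = 41.25 N

41.25 N


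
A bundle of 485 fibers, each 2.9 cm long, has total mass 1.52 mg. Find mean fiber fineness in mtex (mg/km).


Formula: fineness (mtex) = mass (mg) / total length (km) = (mass_mg / total_length_m) * 1000
Step 1: Convert fiber length: 2.9 cm = 0.029 m
Step 2: Total fiber length = 485 * 0.029 = 14.065 m
Step 3: Linear density = 1.52 mg / 14.065 m = 0.1081 mg/m
Step 4: fineness = 0.1081 * 1000 = 108.1 mtex

108.1 mtex


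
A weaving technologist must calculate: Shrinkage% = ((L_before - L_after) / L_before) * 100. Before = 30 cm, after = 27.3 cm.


Formula: Shrinkage% = ((L_before - L_after) / L_before) * 100
Step 1: Shrinkage = 30 - 27.3 = 2.7 cm
Step 2: Shrinkage% = (2.7 / 30) * 100
Step 3: Shrinkage% = 0.09 * 100 = 9.0%

9.0%


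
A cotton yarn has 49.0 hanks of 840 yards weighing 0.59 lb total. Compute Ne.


Formula: Ne = hanks / mass_lb
Substituting: Ne = 49.0 / 0.59
Ne = 83.1

83.1 Ne


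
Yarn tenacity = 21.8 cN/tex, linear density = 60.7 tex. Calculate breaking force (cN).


Formula: Breaking force = Tenacity * Linear density
F = 21.8 cN/tex * 60.7 tex
F = 1323.26 cN

1323.26 cN


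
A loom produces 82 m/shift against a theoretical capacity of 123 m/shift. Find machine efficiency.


Formula: Efficiency% = (Actual output / Theoretical output) * 100
Efficiency% = (82 / 123) * 100
Efficiency% = 0.666667 * 100 = 66.6667% ≈ 66.7%

66.7%


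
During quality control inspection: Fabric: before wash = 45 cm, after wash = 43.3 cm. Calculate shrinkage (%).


Formula: Shrinkage% = ((L_before - L_after) / L_before) * 100
Step 1: Shrinkage = 45 - 43.3 = 1.7 cm
Step 2: Shrinkage% = (1.7 / 45) * 100
Step 3: Shrinkage% = 0.037778 * 100 = 3.7778% ≈ 3.8%

3.8%


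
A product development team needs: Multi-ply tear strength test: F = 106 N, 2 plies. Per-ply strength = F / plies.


Formula: Per-ply strength = Total force / Number of plies
Per-ply = 106 N / 2
Per-ply = 53 N

53 N


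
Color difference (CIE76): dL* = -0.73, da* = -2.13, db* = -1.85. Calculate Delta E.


Formula: Delta E = sqrt(dL*^2 + da*^2 + db*^2)
Step 1: dL*^2 = (-0.73)^2 = 0.5329
Step 2: da*^2 = (-2.13)^2 = 4.5369
Step 3: db*^2 = (-1.85)^2 = 3.4225
Step 4: Sum = 0.5329 + 4.5369 + 3.4225 = 8.4923
Step 5: Delta E = sqrt(8.4923) = 2.91

2.91 Delta E


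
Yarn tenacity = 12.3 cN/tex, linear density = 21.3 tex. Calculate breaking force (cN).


Formula: Breaking force = Tenacity * Linear density
F = 12.3 cN/tex * 21.3 tex
F = 261.99 cN

261.99 cN


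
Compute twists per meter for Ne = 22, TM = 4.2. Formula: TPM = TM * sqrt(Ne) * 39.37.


Formula: TPM = TM * sqrt(Ne) * 39.37
Step 1: sqrt(Ne) = sqrt(22) = 4.6904
Step 2: TM * sqrt(Ne) = 4.2 * 4.6904 = 19.6997
Step 3: TPM = 19.6997 * 39.37 = 776 twists/m

776 twists/m


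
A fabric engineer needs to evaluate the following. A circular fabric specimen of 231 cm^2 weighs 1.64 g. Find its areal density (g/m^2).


Formula: GSM = mass_g / area_m2
Step 1: Convert area: 231 cm^2 = 231 / 10000 = 0.0231 m^2
Step 2: GSM = 1.64 g / 0.0231 m^2 = 71.0 g/m^2

71.0 g/m^2


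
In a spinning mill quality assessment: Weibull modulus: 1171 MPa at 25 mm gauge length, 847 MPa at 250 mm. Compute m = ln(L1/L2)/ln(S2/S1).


Formula: m = ln(L1/L2) / ln(S2/S1)
Step 1: ln(L1/L2) = ln(25/250) = -2.30259
Step 2: S2/S1 = 847/1171 = 0.72331
Step 3: ln(S2/S1) = ln(0.72331) = -0.32392
Step 4: m = -2.30259 / -0.32392 = 7.11

7.11 (Weibull m)


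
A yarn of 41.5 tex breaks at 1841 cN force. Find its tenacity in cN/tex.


Formula: Tenacity = Breaking force / Linear density
Tenacity = 1841 cN / 41.5 tex
Tenacity = 44.36 cN/tex

44.36 cN/tex


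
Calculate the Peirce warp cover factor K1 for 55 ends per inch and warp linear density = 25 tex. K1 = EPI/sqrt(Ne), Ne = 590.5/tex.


Formula: K1 = EPI / sqrt(Ne), with Ne = 590.5 / tex_warp
Step 1: Ne = 590.5 / 25 = 23.62
Step 2: sqrt(Ne) = sqrt(23.62) = 4.86
Step 3: K1 = 55 / 4.86 = 11.3

11.3


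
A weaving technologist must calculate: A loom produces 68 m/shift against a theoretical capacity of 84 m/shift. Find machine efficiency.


Formula: Efficiency% = (Actual output / Theoretical output) * 100
Efficiency% = (68 / 84) * 100
Efficiency% = 0.809524 * 100 = 80.9524% ≈ 81.0%

81.0%


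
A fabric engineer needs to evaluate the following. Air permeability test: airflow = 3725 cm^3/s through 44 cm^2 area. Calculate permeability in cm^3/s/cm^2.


Formula: Air Permeability = Airflow / Test Area
AP = 3725 cm^3/s / 44 cm^2
AP = 84.7 cm^3/s/cm^2

84.7 cm^3/s/cm^2


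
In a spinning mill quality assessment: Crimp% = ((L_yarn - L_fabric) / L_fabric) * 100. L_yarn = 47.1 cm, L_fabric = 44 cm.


Formula: Crimp% = ((L_yarn - L_fabric) / L_fabric) * 100
Step 1: Extension = 47.1 - 44 = 3.1 cm
Step 2: Crimp% = (3.1 / 44) * 100
Step 3: Crimp% = 0.070455 * 100 = 7.0455% ≈ 7.0%

7.0%


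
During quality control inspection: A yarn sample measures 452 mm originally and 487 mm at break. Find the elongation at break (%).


Formula: Elongation (%) = ((L_break - L0) / L0) * 100
Step 1: Extension = 487 - 452 = 35 mm
Step 2: Elongation = (35 / 452) * 100
Step 3: Elongation = 0.077434 * 100 = 7.7434% ≈ 7.7%

7.7%


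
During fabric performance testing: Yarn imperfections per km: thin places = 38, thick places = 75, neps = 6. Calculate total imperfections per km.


Formula: Total = thin places + thick places + neps
Total = 38 + 75 + 6
Total = 119 imperfections/km

119 imperfections/km


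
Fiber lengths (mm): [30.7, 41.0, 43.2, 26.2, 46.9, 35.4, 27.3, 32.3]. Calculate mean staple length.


Formula: Mean = sum of lengths / count
Sum = 30.7 + 41.0 + 43.2 + 26.2 + 46.9 + 35.4 + 27.3 + 32.3
Sum = 283.0 mm
Mean = 283.0 / 8 = 35.38 mm

35.38 mm


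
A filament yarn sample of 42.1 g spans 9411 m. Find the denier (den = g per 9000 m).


Formula: den = (mass_g / length_m) * 9000
Substituting: den = (42.1 / 9411) * 9000
Intermediate: 42.1 / 9411 = 0.00447349 g/m
den = 0.00447349 * 9000 = 40.3 denier

40.3 denier


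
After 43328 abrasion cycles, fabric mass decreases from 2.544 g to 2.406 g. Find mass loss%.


Formula: Mass loss% = ((m_before - m_after) / m_before) * 100
Step 1: Mass loss = 2.544 - 2.406 = 0.138 g
Step 2: Ratio = 0.138 / 2.544 = 0.0542453
Step 3: Mass loss% = 0.0542453 * 100 = 5.42453% ≈ 5.42%

5.42%


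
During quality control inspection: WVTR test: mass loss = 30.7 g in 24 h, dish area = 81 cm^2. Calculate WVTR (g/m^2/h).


Formula: WVTR = mass_loss / (area * time)
Step 1: Convert area: 81 cm^2 = 0.0081 m^2
Step 2: WVTR = 30.7 g / (0.0081 m^2 * 24 h)
Step 3: WVTR = 30.7 / 0.1944 = 157.9 g/m^2/h

157.9 g/m^2/h


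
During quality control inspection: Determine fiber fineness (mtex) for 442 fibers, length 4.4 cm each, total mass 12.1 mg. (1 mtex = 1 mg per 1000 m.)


Formula: fineness (mtex) = mass (mg) / total length (km) = (mass_mg / total_length_m) * 1000
Step 1: Convert fiber length: 4.4 cm = 0.044 m
Step 2: Total fiber length = 442 * 0.044 = 19.448 m
Step 3: Linear density = 12.1 mg / 19.448 m = 0.6222 mg/m
Step 4: fineness = 0.6222 * 1000 = 622.2 mtex

622.2 mtex


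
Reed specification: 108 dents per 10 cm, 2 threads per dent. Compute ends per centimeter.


Formula: EPC = (dents per 10 cm * ends per dent) / 10
Step 1: Total ends per 10 cm = 108 * 2 = 216
Step 2: EPC = 216 / 10 = 21.6 ends/cm

21.6 ends/cm


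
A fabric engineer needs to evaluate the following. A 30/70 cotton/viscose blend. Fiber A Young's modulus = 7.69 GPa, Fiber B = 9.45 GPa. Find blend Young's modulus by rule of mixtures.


Formula: Blend property = (fraction_A * property_A) + (fraction_B * property_B)
Step 1: Contribution A = 30/100 * 7.69 GPa = 2.307 GPa
Step 2: Contribution B = 70/100 * 9.45 GPa = 6.615 GPa
Step 3: Blend Young's modulus = 2.307 + 6.615 = 8.922 GPa

8.922 GPa


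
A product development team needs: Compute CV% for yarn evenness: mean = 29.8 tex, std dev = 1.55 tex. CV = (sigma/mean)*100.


Formula: CV% = (standard deviation / mean) * 100
Step 1: Ratio = 1.55 / 29.8 = 0.052013
Step 2: CV% = 0.052013 * 100 = 5.2013% ≈ 5.2%

5.2%


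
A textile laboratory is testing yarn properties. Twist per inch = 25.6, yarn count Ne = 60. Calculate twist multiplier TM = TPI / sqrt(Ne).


Formula: TM = TPI / sqrt(Ne)
Step 1: sqrt(Ne) = sqrt(60) = 7.746
Step 2: TM = 25.6 / 7.746 = 3.30

3.30 TM


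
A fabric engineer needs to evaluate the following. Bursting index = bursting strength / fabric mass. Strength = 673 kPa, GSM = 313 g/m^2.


Formula: Bursting Index = Bursting Strength / Fabric GSM
BI = 673 kPa / 313 g/m^2
BI = 2.150 kPa/(g/m^2)

2.150 kPa/(g/m^2)


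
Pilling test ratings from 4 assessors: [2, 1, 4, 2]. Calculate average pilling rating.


Formula: Mean = sum / count
Sum = 2 + 1 + 4 + 2 = 9
Mean = 9 / 4 = 2.3

2.3


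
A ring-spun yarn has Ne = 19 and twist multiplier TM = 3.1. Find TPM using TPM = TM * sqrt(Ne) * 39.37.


Formula: TPM = TM * sqrt(Ne) * 39.37
Step 1: sqrt(Ne) = sqrt(19) = 4.3589
Step 2: TM * sqrt(Ne) = 3.1 * 4.3589 = 13.5126
Step 3: TPM = 13.5126 * 39.37 = 532 twists/m

532 twists/m


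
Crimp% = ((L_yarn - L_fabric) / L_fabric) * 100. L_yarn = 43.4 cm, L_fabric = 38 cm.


Formula: Crimp% = ((L_yarn - L_fabric) / L_fabric) * 100
Step 1: Extension = 43.4 - 38 = 5.4 cm
Step 2: Crimp% = (5.4 / 38) * 100
Step 3: Crimp% = 0.142105 * 100 = 14.2105% ≈ 14.2%

14.2%


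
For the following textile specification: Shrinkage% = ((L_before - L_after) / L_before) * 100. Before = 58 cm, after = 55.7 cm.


Formula: Shrinkage% = ((L_before - L_after) / L_before) * 100
Step 1: Shrinkage = 58 - 55.7 = 2.3 cm
Step 2: Shrinkage% = (2.3 / 58) * 100
Step 3: Shrinkage% = 0.039655 * 100 = 3.9655% ≈ 4.0%

4.0%


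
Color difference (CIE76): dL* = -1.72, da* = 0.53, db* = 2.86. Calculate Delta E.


Formula: Delta E = sqrt(dL*^2 + da*^2 + db*^2)
Step 1: dL*^2 = (-1.72)^2 = 2.9584
Step 2: da*^2 = 0.53^2 = 0.2809
Step 3: db*^2 = 2.86^2 = 8.1796
Step 4: Sum = 2.9584 + 0.2809 + 8.1796 = 11.4189
Step 5: Delta E = sqrt(11.4189) = 3.38

3.38 Delta E


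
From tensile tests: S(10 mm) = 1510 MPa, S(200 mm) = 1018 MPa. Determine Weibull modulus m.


Formula: m = ln(L1/L2) / ln(S2/S1)
Step 1: ln(L1/L2) = ln(10/200) = -2.99573
Step 2: S2/S1 = 1018/1510 = 0.67417
Step 3: ln(S2/S1) = ln(0.67417) = -0.39427
Step 4: m = -2.99573 / -0.39427 = 7.60

7.60 (Weibull m)


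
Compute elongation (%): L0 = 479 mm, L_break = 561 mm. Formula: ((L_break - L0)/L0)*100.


Formula: Elongation (%) = ((L_break - L0) / L0) * 100
Step 1: Extension = 561 - 479 = 82 mm
Step 2: Elongation = (82 / 479) * 100
Step 3: Elongation = 0.17119 * 100 = 17.119% ≈ 17.1%

17.1%


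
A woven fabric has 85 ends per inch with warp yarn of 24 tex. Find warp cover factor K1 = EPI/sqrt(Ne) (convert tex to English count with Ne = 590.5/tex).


Formula: K1 = EPI / sqrt(Ne), with Ne = 590.5 / tex_warp
Step 1: Ne = 590.5 / 24 = 24.604
Step 2: sqrt(Ne) = sqrt(24.604) = 4.9602
Step 3: K1 = 85 / 4.9602 = 17.1

17.1


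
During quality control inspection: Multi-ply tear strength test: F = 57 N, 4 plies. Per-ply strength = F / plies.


Formula: Per-ply strength = Total force / Number of plies
Per-ply = 57 N / 4
Per-ply = 14.25 N

14.25 N


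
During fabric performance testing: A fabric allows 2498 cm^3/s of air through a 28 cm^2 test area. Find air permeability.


Formula: Air Permeability = Airflow / Test Area
AP = 2498 cm^3/s / 28 cm^2
AP = 89.2 cm^3/s/cm^2

89.2 cm^3/s/cm^2


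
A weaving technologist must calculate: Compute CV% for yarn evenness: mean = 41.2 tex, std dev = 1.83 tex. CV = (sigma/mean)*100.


Formula: CV% = (standard deviation / mean) * 100
Step 1: Ratio = 1.83 / 41.2 = 0.044417
Step 2: CV% = 0.044417 * 100 = 4.4417% ≈ 4.4%

4.4%


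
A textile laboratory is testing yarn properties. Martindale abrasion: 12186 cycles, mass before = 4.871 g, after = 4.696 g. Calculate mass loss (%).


Formula: Mass loss% = ((m_before - m_after) / m_before) * 100
Step 1: Mass loss = 4.871 - 4.696 = 0.175 g
Step 2: Ratio = 0.175 / 4.871 = 0.0359269
Step 3: Mass loss% = 0.0359269 * 100 = 3.59269% ≈ 3.59%

3.59%


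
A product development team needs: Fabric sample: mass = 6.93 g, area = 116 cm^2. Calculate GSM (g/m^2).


Formula: GSM = mass_g / area_m2
Step 1: Convert area: 116 cm^2 = 116 / 10000 = 0.0116 m^2
Step 2: GSM = 6.93 g / 0.0116 m^2 = 597.4 g/m^2

597.4 g/m^2


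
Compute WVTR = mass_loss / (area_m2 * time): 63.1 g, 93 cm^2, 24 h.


Formula: WVTR = mass_loss / (area * time)
Step 1: Convert area: 93 cm^2 = 0.0093 m^2
Step 2: WVTR = 63.1 g / (0.0093 m^2 * 24 h)
Step 3: WVTR = 63.1 / 0.2232 = 282.7 g/m^2/h

282.7 g/m^2/h


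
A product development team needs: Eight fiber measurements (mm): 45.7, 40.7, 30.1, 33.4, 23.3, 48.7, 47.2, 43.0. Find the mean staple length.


Formula: Mean = sum of lengths / count
Sum = 45.7 + 40.7 + 30.1 + 33.4 + 23.3 + 48.7 + 47.2 + 43.0
Sum = 312.1 mm
Mean = 312.1 / 8 = 39.01 mm

39.01 mm


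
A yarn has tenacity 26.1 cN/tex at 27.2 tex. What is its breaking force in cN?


Formula: Breaking force = Tenacity * Linear density
F = 26.1 cN/tex * 27.2 tex
F = 709.92 cN

709.92 cN


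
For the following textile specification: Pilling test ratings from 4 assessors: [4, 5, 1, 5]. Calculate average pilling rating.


Formula: Mean = sum / count
Sum = 4 + 5 + 1 + 5 = 15
Mean = 15 / 4 = 3.8

3.8


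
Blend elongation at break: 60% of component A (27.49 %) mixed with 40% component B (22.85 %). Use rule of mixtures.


Formula: Blend property = (fraction_A * property_A) + (fraction_B * property_B)
Step 1: Contribution A = 60/100 * 27.49 % = 16.494 %
Step 2: Contribution B = 40/100 * 22.85 % = 9.14 %
Step 3: Blend elongation at break = 16.494 + 9.14 = 25.634 %

25.634 %


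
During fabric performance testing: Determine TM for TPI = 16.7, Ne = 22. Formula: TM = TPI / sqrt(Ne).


Formula: TM = TPI / sqrt(Ne)
Step 1: sqrt(Ne) = sqrt(22) = 4.6904
Step 2: TM = 16.7 / 4.6904 = 3.56

3.56 TM


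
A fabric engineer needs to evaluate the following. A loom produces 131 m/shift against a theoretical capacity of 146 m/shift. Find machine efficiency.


Formula: Efficiency% = (Actual output / Theoretical output) * 100
Efficiency% = (131 / 146) * 100
Efficiency% = 0.89726 * 100 = 89.726% ≈ 89.7%

89.7%


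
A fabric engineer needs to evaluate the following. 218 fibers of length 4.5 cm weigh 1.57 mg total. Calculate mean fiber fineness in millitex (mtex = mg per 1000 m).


Formula: fineness (mtex) = mass (mg) / total length (km) = (mass_mg / total_length_m) * 1000
Step 1: Convert fiber length: 4.5 cm = 0.045 m
Step 2: Total fiber length = 218 * 0.045 = 9.81 m
Step 3: Linear density = 1.57 mg / 9.81 m = 0.1600 mg/m
Step 4: fineness = 0.1600 * 1000 = 160.0 mtex

160.0 mtex


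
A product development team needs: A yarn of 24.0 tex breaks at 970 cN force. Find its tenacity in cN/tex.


Formula: Tenacity = Breaking force / Linear density
Tenacity = 970 cN / 24.0 tex
Tenacity = 40.42 cN/tex

40.42 cN/tex


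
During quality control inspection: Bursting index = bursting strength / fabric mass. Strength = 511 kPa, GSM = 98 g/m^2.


Formula: Bursting Index = Bursting Strength / Fabric GSM
BI = 511 kPa / 98 g/m^2
BI = 5.214 kPa/(g/m^2)

5.214 kPa/(g/m^2)


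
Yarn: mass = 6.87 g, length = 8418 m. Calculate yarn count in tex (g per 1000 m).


Formula: Tex = (mass_g / length_m) * 1000
Substituting: Tex = (6.87 / 8418) * 1000
Intermediate: 6.87 / 8418 = 0.00081611 g/m
Tex = 0.00081611 * 1000 = 0.82 tex

0.82 tex


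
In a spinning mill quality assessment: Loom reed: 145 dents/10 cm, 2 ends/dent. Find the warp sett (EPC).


Formula: EPC = (dents per 10 cm * ends per dent) / 10
Step 1: Total ends per 10 cm = 145 * 2 = 290
Step 2: EPC = 290 / 10 = 29.0 ends/cm

29.0 ends/cm


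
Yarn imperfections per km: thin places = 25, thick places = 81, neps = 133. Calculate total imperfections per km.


Formula: Total = thin places + thick places + neps
Total = 25 + 81 + 133
Total = 239 imperfections/km

239 imperfections/km


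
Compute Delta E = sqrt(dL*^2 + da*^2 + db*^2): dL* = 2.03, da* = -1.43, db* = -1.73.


Formula: Delta E = sqrt(dL*^2 + da*^2 + db*^2)
Step 1: dL*^2 = 2.03^2 = 4.1209
Step 2: da*^2 = (-1.43)^2 = 2.0449
Step 3: db*^2 = (-1.73)^2 = 2.9929
Step 4: Sum = 4.1209 + 2.0449 + 2.9929 = 9.1587
Step 5: Delta E = sqrt(9.1587) = 3.03

3.03 Delta E


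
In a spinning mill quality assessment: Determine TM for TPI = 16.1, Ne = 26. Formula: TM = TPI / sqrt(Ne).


Formula: TM = TPI / sqrt(Ne)
Step 1: sqrt(Ne) = sqrt(26) = 5.099
Step 2: TM = 16.1 / 5.099 = 3.16

3.16 TM


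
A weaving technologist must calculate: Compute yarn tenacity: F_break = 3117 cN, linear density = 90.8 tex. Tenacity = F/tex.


Formula: Tenacity = Breaking force / Linear density
Tenacity = 3117 cN / 90.8 tex
Tenacity = 34.33 cN/tex

34.33 cN/tex


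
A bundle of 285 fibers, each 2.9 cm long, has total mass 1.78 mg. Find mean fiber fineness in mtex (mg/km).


Formula: fineness (mtex) = mass (mg) / total length (km) = (mass_mg / total_length_m) * 1000
Step 1: Convert fiber length: 2.9 cm = 0.029 m
Step 2: Total fiber length = 285 * 0.029 = 8.265 m
Step 3: Linear density = 1.78 mg / 8.265 m = 0.2154 mg/m
Step 4: fineness = 0.2154 * 1000 = 215.4 mtex

215.4 mtex


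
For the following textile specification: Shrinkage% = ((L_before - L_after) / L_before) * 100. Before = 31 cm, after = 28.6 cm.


Formula: Shrinkage% = ((L_before - L_after) / L_before) * 100
Step 1: Shrinkage = 31 - 28.6 = 2.4 cm
Step 2: Shrinkage% = (2.4 / 31) * 100
Step 3: Shrinkage% = 0.077419 * 100 = 7.7419% ≈ 7.7%

7.7%


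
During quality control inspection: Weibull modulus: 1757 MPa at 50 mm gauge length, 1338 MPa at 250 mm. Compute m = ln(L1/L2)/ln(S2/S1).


Formula: m = ln(L1/L2) / ln(S2/S1)
Step 1: ln(L1/L2) = ln(50/250) = -1.60944
Step 2: S2/S1 = 1338/1757 = 0.76153
Step 3: ln(S2/S1) = ln(0.76153) = -0.27243
Step 4: m = -1.60944 / -0.27243 = 5.91

5.91 (Weibull m)


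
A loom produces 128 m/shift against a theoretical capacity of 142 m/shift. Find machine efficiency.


Formula: Efficiency% = (Actual output / Theoretical output) * 100
Efficiency% = (128 / 142) * 100
Efficiency% = 0.901408 * 100 = 90.1408% ≈ 90.1%

90.1%


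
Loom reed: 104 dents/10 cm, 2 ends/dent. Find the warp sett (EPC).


Formula: EPC = (dents per 10 cm * ends per dent) / 10
Step 1: Total ends per 10 cm = 104 * 2 = 208
Step 2: EPC = 208 / 10 = 20.8 ends/cm

20.8 ends/cm


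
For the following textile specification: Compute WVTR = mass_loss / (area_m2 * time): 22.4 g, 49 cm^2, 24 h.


Formula: WVTR = mass_loss / (area * time)
Step 1: Convert area: 49 cm^2 = 0.0049 m^2
Step 2: WVTR = 22.4 g / (0.0049 m^2 * 24 h)
Step 3: WVTR = 22.4 / 0.1176 = 190.5 g/m^2/h

190.5 g/m^2/h


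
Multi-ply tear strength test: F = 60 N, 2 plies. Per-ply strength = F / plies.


Formula: Per-ply strength = Total force / Number of plies
Per-ply = 60 N / 2
Per-ply = 30 N

30 N


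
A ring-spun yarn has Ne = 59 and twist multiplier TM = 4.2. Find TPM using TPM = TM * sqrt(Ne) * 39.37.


Formula: TPM = TM * sqrt(Ne) * 39.37
Step 1: sqrt(Ne) = sqrt(59) = 7.6811
Step 2: TM * sqrt(Ne) = 4.2 * 7.6811 = 32.2606
Step 3: TPM = 32.2606 * 39.37 = 1270 twists/m

1270 twists/m


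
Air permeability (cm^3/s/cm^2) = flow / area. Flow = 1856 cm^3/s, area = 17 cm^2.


Formula: Air Permeability = Airflow / Test Area
AP = 1856 cm^3/s / 17 cm^2
AP = 109.2 cm^3/s/cm^2

109.2 cm^3/s/cm^2


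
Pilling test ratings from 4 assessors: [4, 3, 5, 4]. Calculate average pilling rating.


Formula: Mean = sum / count
Sum = 4 + 3 + 5 + 4 = 16
Mean = 16 / 4 = 4.0

4.0


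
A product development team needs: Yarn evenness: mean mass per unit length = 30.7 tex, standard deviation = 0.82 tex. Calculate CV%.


Formula: CV% = (standard deviation / mean) * 100
Step 1: Ratio = 0.82 / 30.7 = 0.02671
Step 2: CV% = 0.02671 * 100 = 2.671% ≈ 2.7%

2.7%


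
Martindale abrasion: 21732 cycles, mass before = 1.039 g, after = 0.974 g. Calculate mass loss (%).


Formula: Mass loss% = ((m_before - m_after) / m_before) * 100
Step 1: Mass loss = 1.039 - 0.974 = 0.065 g
Step 2: Ratio = 0.065 / 1.039 = 0.0625602
Step 3: Mass loss% = 0.0625602 * 100 = 6.25602% ≈ 6.26%

6.26%


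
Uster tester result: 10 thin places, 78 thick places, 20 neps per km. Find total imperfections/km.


Formula: Total = thin places + thick places + neps
Total = 10 + 78 + 20
Total = 108 imperfections/km

108 imperfections/km


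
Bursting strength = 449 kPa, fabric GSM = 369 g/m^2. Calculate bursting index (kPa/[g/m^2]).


Formula: Bursting Index = Bursting Strength / Fabric GSM
BI = 449 kPa / 369 g/m^2
BI = 1.217 kPa/(g/m^2)

1.217 kPa/(g/m^2)


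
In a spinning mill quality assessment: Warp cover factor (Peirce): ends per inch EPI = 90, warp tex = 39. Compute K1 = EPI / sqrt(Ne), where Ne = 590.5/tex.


Formula: K1 = EPI / sqrt(Ne), with Ne = 590.5 / tex_warp
Step 1: Ne = 590.5 / 39 = 15.141
Step 2: sqrt(Ne) = sqrt(15.141) = 3.8911
Step 3: K1 = 90 / 3.8911 = 23.1

23.1


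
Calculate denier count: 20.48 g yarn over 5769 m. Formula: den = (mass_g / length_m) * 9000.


Formula: den = (mass_g / length_m) * 9000
Substituting: den = (20.48 / 5769) * 9000
Intermediate: 20.48 / 5769 = 0.00355001 g/m
den = 0.00355001 * 9000 = 32.0 denier

32.0 denier


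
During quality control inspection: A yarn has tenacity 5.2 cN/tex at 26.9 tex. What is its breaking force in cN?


Formula: Breaking force = Tenacity * Linear density
F = 5.2 cN/tex * 26.9 tex
F = 139.88 cN

139.88 cN


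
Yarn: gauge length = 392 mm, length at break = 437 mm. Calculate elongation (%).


Formula: Elongation (%) = ((L_break - L0) / L0) * 100
Step 1: Extension = 437 - 392 = 45 mm
Step 2: Elongation = (45 / 392) * 100
Step 3: Elongation = 0.114796 * 100 = 11.4796% ≈ 11.5%

11.5%


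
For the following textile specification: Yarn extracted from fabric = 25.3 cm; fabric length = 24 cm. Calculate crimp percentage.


Formula: Crimp% = ((L_yarn - L_fabric) / L_fabric) * 100
Step 1: Extension = 25.3 - 24 = 1.3 cm
Step 2: Crimp% = (1.3 / 24) * 100
Step 3: Crimp% = 0.054167 * 100 = 5.4167% ≈ 5.4%

5.4%


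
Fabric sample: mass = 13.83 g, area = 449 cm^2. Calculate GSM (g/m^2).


Formula: GSM = mass_g / area_m2
Step 1: Convert area: 449 cm^2 = 449 / 10000 = 0.0449 m^2
Step 2: GSM = 13.83 g / 0.0449 m^2 = 308.0 g/m^2

308.0 g/m^2


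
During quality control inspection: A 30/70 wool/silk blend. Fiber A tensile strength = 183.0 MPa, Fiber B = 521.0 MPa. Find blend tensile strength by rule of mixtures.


Formula: Blend property = (fraction_A * property_A) + (fraction_B * property_B)
Step 1: Contribution A = 30/100 * 183.0 MPa = 54.9 MPa
Step 2: Contribution B = 70/100 * 521.0 MPa = 364.7 MPa
Step 3: Blend tensile strength = 54.9 + 364.7 = 419.6 MPa

419.6 MPa


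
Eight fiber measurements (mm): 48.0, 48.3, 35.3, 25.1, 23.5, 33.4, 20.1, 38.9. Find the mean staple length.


Formula: Mean = sum of lengths / count
Sum = 48.0 + 48.3 + 35.3 + 25.1 + 23.5 + 33.4 + 20.1 + 38.9
Sum = 272.6 mm
Mean = 272.6 / 8 = 34.08 mm

34.08 mm


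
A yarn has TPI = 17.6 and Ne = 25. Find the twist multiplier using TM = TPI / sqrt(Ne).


Formula: TM = TPI / sqrt(Ne)
Step 1: sqrt(Ne) = sqrt(25) = 5
Step 2: TM = 17.6 / 5 = 3.52

3.52 TM


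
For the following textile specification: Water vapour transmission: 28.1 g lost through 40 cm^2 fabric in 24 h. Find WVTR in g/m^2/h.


Formula: WVTR = mass_loss / (area * time)
Step 1: Convert area: 40 cm^2 = 0.004 m^2
Step 2: WVTR = 28.1 g / (0.004 m^2 * 24 h)
Step 3: WVTR = 28.1 / 0.096 = 292.7 g/m^2/h

292.7 g/m^2/h


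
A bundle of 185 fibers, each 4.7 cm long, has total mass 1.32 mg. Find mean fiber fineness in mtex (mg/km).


Formula: fineness (mtex) = mass (mg) / total length (km) = (mass_mg / total_length_m) * 1000
Step 1: Convert fiber length: 4.7 cm = 0.047 m
Step 2: Total fiber length = 185 * 0.047 = 8.695 m
Step 3: Linear density = 1.32 mg / 8.695 m = 0.1518 mg/m
Step 4: fineness = 0.1518 * 1000 = 151.8 mtex

151.8 mtex


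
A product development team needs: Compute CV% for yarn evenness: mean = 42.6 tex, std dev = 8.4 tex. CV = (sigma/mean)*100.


Formula: CV% = (standard deviation / mean) * 100
Step 1: Ratio = 8.4 / 42.6 = 0.197183
Step 2: CV% = 0.197183 * 100 = 19.7183% ≈ 19.7%

19.7%


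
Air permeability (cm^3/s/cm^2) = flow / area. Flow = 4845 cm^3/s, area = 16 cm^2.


Formula: Air Permeability = Airflow / Test Area
AP = 4845 cm^3/s / 16 cm^2
AP = 302.8 cm^3/s/cm^2

302.8 cm^3/s/cm^2


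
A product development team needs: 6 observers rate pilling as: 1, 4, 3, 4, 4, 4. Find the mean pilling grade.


Formula: Mean = sum / count
Sum = 1 + 4 + 3 + 4 + 4 + 4 = 20
Mean = 20 / 6 = 3.3

3.3


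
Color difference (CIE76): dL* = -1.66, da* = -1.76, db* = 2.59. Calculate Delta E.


Formula: Delta E = sqrt(dL*^2 + da*^2 + db*^2)
Step 1: dL*^2 = (-1.66)^2 = 2.7556
Step 2: da*^2 = (-1.76)^2 = 3.0976
Step 3: db*^2 = 2.59^2 = 6.7081
Step 4: Sum = 2.7556 + 3.0976 + 6.7081 = 12.5613
Step 5: Delta E = sqrt(12.5613) = 3.54

3.54 Delta E


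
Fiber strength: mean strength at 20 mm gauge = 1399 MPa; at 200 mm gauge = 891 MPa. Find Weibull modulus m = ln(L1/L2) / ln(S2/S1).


Formula: m = ln(L1/L2) / ln(S2/S1)
Step 1: ln(L1/L2) = ln(20/200) = -2.30259
Step 2: S2/S1 = 891/1399 = 0.63688
Step 3: ln(S2/S1) = ln(0.63688) = -0.45117
Step 4: m = -2.30259 / -0.45117 = 5.10

5.10 (Weibull m)


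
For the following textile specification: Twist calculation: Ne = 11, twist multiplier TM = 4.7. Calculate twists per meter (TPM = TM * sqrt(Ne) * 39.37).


Formula: TPM = TM * sqrt(Ne) * 39.37
Step 1: sqrt(Ne) = sqrt(11) = 3.3166
Step 2: TM * sqrt(Ne) = 4.7 * 3.3166 = 15.588
Step 3: TPM = 15.588 * 39.37 = 614 twists/m

614 twists/m


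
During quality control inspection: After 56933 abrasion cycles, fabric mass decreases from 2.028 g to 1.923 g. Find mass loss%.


Formula: Mass loss% = ((m_before - m_after) / m_before) * 100
Step 1: Mass loss = 2.028 - 1.923 = 0.105 g
Step 2: Ratio = 0.105 / 2.028 = 0.0517751
Step 3: Mass loss% = 0.0517751 * 100 = 5.17751% ≈ 5.18%

5.18%


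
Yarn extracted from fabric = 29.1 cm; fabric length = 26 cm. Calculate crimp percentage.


Formula: Crimp% = ((L_yarn - L_fabric) / L_fabric) * 100
Step 1: Extension = 29.1 - 26 = 3.1 cm
Step 2: Crimp% = (3.1 / 26) * 100
Step 3: Crimp% = 0.119231 * 100 = 11.9231% ≈ 11.9%

11.9%


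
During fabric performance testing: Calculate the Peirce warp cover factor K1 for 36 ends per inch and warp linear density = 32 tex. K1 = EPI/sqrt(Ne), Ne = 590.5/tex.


Formula: K1 = EPI / sqrt(Ne), with Ne = 590.5 / tex_warp
Step 1: Ne = 590.5 / 32 = 18.453
Step 2: sqrt(Ne) = sqrt(18.453) = 4.2957
Step 3: K1 = 36 / 4.2957 = 8.4

8.4


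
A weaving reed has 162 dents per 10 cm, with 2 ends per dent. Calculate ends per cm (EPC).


Formula: EPC = (dents per 10 cm * ends per dent) / 10
Step 1: Total ends per 10 cm = 162 * 2 = 324
Step 2: EPC = 324 / 10 = 32.4 ends/cm

32.4 ends/cm


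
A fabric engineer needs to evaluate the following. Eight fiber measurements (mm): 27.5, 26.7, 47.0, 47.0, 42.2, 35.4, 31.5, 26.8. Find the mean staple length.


Formula: Mean = sum of lengths / count
Sum = 27.5 + 26.7 + 47.0 + 47.0 + 42.2 + 35.4 + 31.5 + 26.8
Sum = 284.1 mm
Mean = 284.1 / 8 = 35.51 mm

35.51 mm


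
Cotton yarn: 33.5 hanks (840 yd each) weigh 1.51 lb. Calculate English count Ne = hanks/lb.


Formula: Ne = hanks / mass_lb
Substituting: Ne = 33.5 / 1.51
Ne = 22.2

22.2 Ne


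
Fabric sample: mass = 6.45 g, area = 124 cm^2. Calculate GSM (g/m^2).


Formula: GSM = mass_g / area_m2
Step 1: Convert area: 124 cm^2 = 124 / 10000 = 0.0124 m^2
Step 2: GSM = 6.45 g / 0.0124 m^2 = 520.2 g/m^2

520.2 g/m^2


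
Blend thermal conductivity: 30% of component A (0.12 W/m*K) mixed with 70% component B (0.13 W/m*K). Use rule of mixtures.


Formula: Blend property = (fraction_A * property_A) + (fraction_B * property_B)
Step 1: Contribution A = 30/100 * 0.12 W/m*K = 0.036 W/m*K
Step 2: Contribution B = 70/100 * 0.13 W/m*K = 0.091 W/m*K
Step 3: Blend thermal conductivity = 0.036 + 0.091 = 0.127 W/m*K

0.127 W/m*K


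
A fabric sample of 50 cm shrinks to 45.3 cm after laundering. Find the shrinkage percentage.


Formula: Shrinkage% = ((L_before - L_after) / L_before) * 100
Step 1: Shrinkage = 50 - 45.3 = 4.7 cm
Step 2: Shrinkage% = (4.7 / 50) * 100
Step 3: Shrinkage% = 0.094 * 100 = 9.4%

9.4%


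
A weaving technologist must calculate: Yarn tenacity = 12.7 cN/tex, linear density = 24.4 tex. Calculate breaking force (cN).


Formula: Breaking force = Tenacity * Linear density
F = 12.7 cN/tex * 24.4 tex
F = 309.88 cN

309.88 cN


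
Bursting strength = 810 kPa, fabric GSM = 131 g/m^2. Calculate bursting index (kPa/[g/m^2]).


Formula: Bursting Index = Bursting Strength / Fabric GSM
BI = 810 kPa / 131 g/m^2
BI = 6.183 kPa/(g/m^2)

6.183 kPa/(g/m^2)


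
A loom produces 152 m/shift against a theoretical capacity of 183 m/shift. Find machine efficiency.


Formula: Efficiency% = (Actual output / Theoretical output) * 100
Efficiency% = (152 / 183) * 100
Efficiency% = 0.830601 * 100 = 83.0601% ≈ 83.1%

83.1%


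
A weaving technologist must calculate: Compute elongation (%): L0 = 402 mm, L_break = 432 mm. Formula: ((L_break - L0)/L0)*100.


Formula: Elongation (%) = ((L_break - L0) / L0) * 100
Step 1: Extension = 432 - 402 = 30 mm
Step 2: Elongation = (30 / 402) * 100
Step 3: Elongation = 0.074627 * 100 = 7.4627% ≈ 7.5%

7.5%


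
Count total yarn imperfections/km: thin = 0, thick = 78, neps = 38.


Formula: Total = thin places + thick places + neps
Total = 0 + 78 + 38
Total = 116 imperfections/km

116 imperfections/km


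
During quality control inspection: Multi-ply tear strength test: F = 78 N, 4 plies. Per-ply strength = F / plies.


Formula: Per-ply strength = Total force / Number of plies
Per-ply = 78 N / 4
Per-ply = 19.5 N

19.5 N


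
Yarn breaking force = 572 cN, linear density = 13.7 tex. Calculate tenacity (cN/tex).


Formula: Tenacity = Breaking force / Linear density
Tenacity = 572 cN / 13.7 tex
Tenacity = 41.75 cN/tex

41.75 cN/tex


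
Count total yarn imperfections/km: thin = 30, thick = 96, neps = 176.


Formula: Total = thin places + thick places + neps
Total = 30 + 96 + 176
Total = 302 imperfections/km

302 imperfections/km


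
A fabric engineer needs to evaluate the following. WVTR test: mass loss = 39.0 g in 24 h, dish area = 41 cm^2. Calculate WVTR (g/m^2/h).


Formula: WVTR = mass_loss / (area * time)
Step 1: Convert area: 41 cm^2 = 0.0041 m^2
Step 2: WVTR = 39.0 g / (0.0041 m^2 * 24 h)
Step 3: WVTR = 39.0 / 0.0984 = 396.3 g/m^2/h

396.3 g/m^2/h


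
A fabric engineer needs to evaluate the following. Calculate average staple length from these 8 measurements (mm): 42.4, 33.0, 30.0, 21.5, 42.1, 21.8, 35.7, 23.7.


Formula: Mean = sum of lengths / count
Sum = 42.4 + 33.0 + 30.0 + 21.5 + 42.1 + 21.8 + 35.7 + 23.7
Sum = 250.2 mm
Mean = 250.2 / 8 = 31.28 mm

31.28 mm


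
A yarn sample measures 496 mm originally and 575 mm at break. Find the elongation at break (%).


Formula: Elongation (%) = ((L_break - L0) / L0) * 100
Step 1: Extension = 575 - 496 = 79 mm
Step 2: Elongation = (79 / 496) * 100
Step 3: Elongation = 0.159274 * 100 = 15.9274% ≈ 15.9%

15.9%


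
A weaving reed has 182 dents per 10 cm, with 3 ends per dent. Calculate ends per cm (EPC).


Formula: EPC = (dents per 10 cm * ends per dent) / 10
Step 1: Total ends per 10 cm = 182 * 3 = 546
Step 2: EPC = 546 / 10 = 54.6 ends/cm

54.6 ends/cm


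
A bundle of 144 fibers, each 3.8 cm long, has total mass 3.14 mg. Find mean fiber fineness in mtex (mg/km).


Formula: fineness (mtex) = mass (mg) / total length (km) = (mass_mg / total_length_m) * 1000
Step 1: Convert fiber length: 3.8 cm = 0.038 m
Step 2: Total fiber length = 144 * 0.038 = 5.472 m
Step 3: Linear density = 3.14 mg / 5.472 m = 0.5738 mg/m
Step 4: fineness = 0.5738 * 1000 = 573.8 mtex

573.8 mtex


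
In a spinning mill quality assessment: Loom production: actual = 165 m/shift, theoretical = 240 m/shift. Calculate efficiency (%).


Formula: Efficiency% = (Actual output / Theoretical output) * 100
Efficiency% = (165 / 240) * 100
Efficiency% = 0.6875 * 100 = 68.75% ≈ 68.8%

68.8%


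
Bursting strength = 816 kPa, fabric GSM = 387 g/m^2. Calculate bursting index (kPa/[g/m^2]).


Formula: Bursting Index = Bursting Strength / Fabric GSM
BI = 816 kPa / 387 g/m^2
BI = 2.109 kPa/(g/m^2)

2.109 kPa/(g/m^2)


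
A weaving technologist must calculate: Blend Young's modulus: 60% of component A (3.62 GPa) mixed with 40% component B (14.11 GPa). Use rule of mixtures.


Formula: Blend property = (fraction_A * property_A) + (fraction_B * property_B)
Step 1: Contribution A = 60/100 * 3.62 GPa = 2.172 GPa
Step 2: Contribution B = 40/100 * 14.11 GPa = 5.644 GPa
Step 3: Blend Young's modulus = 2.172 + 5.644 = 7.816 GPa

7.816 GPa


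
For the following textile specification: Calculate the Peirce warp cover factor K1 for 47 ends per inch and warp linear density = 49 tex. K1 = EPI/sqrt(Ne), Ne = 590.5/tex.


Formula: K1 = EPI / sqrt(Ne), with Ne = 590.5 / tex_warp
Step 1: Ne = 590.5 / 49 = 12.051
Step 2: sqrt(Ne) = sqrt(12.051) = 3.4715
Step 3: K1 = 47 / 3.4715 = 13.5

13.5


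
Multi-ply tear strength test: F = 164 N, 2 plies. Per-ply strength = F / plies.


Formula: Per-ply strength = Total force / Number of plies
Per-ply = 164 N / 2
Per-ply = 82 N

82 N


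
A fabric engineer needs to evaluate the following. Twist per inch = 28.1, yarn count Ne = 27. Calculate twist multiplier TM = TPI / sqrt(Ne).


Formula: TM = TPI / sqrt(Ne)
Step 1: sqrt(Ne) = sqrt(27) = 5.1962
Step 2: TM = 28.1 / 5.1962 = 5.41

5.41 TM


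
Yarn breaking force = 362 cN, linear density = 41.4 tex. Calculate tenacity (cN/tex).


Formula: Tenacity = Breaking force / Linear density
Tenacity = 362 cN / 41.4 tex
Tenacity = 8.74 cN/tex

8.74 cN/tex


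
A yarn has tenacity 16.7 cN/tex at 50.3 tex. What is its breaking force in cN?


Formula: Breaking force = Tenacity * Linear density
F = 16.7 cN/tex * 50.3 tex
F = 840.01 cN

840.01 cN
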